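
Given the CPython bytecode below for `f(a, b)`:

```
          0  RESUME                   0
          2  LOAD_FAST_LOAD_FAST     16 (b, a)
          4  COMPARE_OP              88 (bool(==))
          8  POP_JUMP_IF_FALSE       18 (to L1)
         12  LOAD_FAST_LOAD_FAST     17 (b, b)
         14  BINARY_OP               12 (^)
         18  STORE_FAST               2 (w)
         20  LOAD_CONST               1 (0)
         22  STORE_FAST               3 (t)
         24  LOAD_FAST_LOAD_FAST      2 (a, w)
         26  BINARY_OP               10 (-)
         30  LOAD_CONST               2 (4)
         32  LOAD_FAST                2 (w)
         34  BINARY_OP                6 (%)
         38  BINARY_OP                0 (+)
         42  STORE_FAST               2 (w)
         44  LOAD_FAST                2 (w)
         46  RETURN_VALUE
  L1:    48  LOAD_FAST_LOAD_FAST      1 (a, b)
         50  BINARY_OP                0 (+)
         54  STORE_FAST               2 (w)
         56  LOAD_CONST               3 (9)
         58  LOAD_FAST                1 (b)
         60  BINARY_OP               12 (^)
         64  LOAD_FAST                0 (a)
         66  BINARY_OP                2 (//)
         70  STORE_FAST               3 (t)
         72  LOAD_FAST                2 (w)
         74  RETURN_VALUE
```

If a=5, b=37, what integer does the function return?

42

LOAD_FAST_LOAD_FAST b,a → push 37,5. Stack: [37, 5]
COMPARE_OP bool(==) → 37 vs 5 = False. Stack: [False]
POP_JUMP_IF_FALSE → pop False; jump. Stack: []
LOAD_FAST_LOAD_FAST a,b → push 5,37. Stack: [5, 37]
BINARY_OP + → 5 + 37 = 42. Stack: [42]
STORE_FAST w → w=42. Stack: []
LOAD_CONST → push 9. Stack: [9]
LOAD_FAST b → push 37. Stack: [9, 37]
BINARY_OP ^ → 9 ^ 37 = 44. Stack: [44]
LOAD_FAST a → push 5. Stack: [44, 5]
BINARY_OP // → 44 // 5 = 8. Stack: [8]
STORE_FAST t → t=8. Stack: []
LOAD_FAST w → push 42. Stack: [42]
RETURN_VALUE → return 42.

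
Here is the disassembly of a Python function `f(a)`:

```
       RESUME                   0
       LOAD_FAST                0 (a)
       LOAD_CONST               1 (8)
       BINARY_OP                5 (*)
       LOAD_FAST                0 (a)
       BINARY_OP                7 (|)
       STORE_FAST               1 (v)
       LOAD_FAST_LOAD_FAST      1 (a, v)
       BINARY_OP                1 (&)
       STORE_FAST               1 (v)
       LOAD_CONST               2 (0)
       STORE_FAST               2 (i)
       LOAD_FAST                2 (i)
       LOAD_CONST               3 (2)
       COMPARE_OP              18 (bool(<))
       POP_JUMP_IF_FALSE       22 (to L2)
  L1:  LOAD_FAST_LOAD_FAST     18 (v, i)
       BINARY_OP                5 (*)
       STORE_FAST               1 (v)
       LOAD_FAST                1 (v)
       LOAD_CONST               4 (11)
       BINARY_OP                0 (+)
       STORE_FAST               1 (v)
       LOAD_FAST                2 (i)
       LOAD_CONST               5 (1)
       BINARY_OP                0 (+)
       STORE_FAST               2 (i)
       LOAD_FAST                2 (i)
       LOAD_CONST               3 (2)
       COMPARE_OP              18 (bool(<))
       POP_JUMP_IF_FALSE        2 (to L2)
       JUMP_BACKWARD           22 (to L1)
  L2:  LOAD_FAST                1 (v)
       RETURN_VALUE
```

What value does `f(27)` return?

LOAD_FAST a → push 27. Stack: [27]
LOAD_CONST → push 8. Stack: [27, 8]
BINARY_OP * → 27 * 8 = 216. Stack: [216]
LOAD_FAST a → push 27. Stack: [216, 27]
BINARY_OP | → 216 | 27 = 219. Stack: [219]
STORE_FAST v → v=219. Stack: []
LOAD_FAST_LOAD_FAST a,v → push 27,219. Stack: [27, 219]
BINARY_OP & → 27 & 219 = 27. Stack: [27]
STORE_FAST v → v=27. Stack: []
LOAD_CONST → push 0. Stack: [0]
STORE_FAST i → i=0. Stack: []
LOAD_FAST i → push 0. Stack: [0]
LOAD_CONST → push 2. Stack: [0, 2]
COMPARE_OP bool(<) → 0 vs 2 = True. Stack: [True]
POP_JUMP_IF_FALSE → pop True; no jump. Stack: []
LOAD_FAST_LOAD_FAST v,i → push 27,0. Stack: [27, 0]
BINARY_OP * → 27 * 0 = 0. Stack: [0]
STORE_FAST v → v=0. Stack: []
LOAD_FAST v → push 0. Stack: [0]
LOAD_CONST → push 11. Stack: [0, 11]
BINARY_OP + → 0 + 11 = 11. Stack: [11]
STORE_FAST v → v=11. Stack: []
LOAD_FAST i → push 0. Stack: [0]
LOAD_CONST → push 1. Stack: [0, 1]
BINARY_OP + → 0 + 1 = 1. Stack: [1]
STORE_FAST i → i=1. Stack: []
LOAD_FAST i → push 1. Stack: [1]
LOAD_CONST → push 2. Stack: [1, 2]
COMPARE_OP bool(<) → 1 vs 2 = True. Stack: [True]
POP_JUMP_IF_FALSE → pop True; no jump. Stack: []
LOAD_FAST_LOAD_FAST v,i → push 11,1. Stack: [11, 1]
BINARY_OP * → 11 * 1 = 11. Stack: [11]
STORE_FAST v → v=11. Stack: []
LOAD_FAST v → push 11. Stack: [11]
LOAD_CONST → push 11. Stack: [11, 11]
BINARY_OP + → 11 + 11 = 22. Stack: [22]
STORE_FAST v → v=22. Stack: []
LOAD_FAST i → push 1. Stack: [1]
LOAD_CONST → push 1. Stack: [1, 1]
BINARY_OP + → 1 + 1 = 2. Stack: [2]
STORE_FAST i → i=2. Stack: []
LOAD_FAST i → push 2. Stack: [2]
LOAD_CONST → push 2. Stack: [2, 2]
COMPARE_OP bool(<) → 2 vs 2 = False. Stack: [False]
POP_JUMP_IF_FALSE → pop False; jump. Stack: []
LOAD_FAST v → push 22. Stack: [22]
RETURN_VALUE → return 22.

22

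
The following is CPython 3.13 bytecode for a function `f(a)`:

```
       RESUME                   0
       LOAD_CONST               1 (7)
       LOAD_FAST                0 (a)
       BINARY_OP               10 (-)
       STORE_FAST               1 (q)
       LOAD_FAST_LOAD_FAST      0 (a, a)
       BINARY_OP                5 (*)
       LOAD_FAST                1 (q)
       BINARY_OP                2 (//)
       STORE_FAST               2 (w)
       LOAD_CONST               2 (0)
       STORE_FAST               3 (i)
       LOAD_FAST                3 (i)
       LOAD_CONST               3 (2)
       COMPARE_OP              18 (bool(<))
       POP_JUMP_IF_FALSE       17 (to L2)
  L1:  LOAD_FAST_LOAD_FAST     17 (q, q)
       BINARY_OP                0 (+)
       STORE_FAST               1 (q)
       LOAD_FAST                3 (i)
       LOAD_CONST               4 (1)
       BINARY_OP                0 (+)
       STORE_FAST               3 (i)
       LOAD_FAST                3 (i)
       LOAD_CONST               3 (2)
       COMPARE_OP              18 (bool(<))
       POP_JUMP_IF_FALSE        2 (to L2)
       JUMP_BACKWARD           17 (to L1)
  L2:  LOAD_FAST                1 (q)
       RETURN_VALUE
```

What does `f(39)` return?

-128

LOAD_CONST → push 7. Stack: [7]
LOAD_FAST a → push 39. Stack: [7, 39]
BINARY_OP - → 7 - 39 = -32. Stack: [-32]
STORE_FAST q → q=-32. Stack: []
LOAD_FAST_LOAD_FAST a,a → push 39,39. Stack: [39, 39]
BINARY_OP * → 39 * 39 = 1521. Stack: [1521]
LOAD_FAST q → push -32. Stack: [1521, -32]
BINARY_OP // → 1521 // -32 = -48. Stack: [-48]
STORE_FAST w → w=-48. Stack: []
LOAD_CONST → push 0. Stack: [0]
STORE_FAST i → i=0. Stack: []
LOAD_FAST i → push 0. Stack: [0]
LOAD_CONST → push 2. Stack: [0, 2]
COMPARE_OP bool(<) → 0 vs 2 = True. Stack: [True]
POP_JUMP_IF_FALSE → pop True; no jump. Stack: []
LOAD_FAST_LOAD_FAST q,q → push -32,-32. Stack: [-32, -32]
BINARY_OP + → -32 + -32 = -64. Stack: [-64]
STORE_FAST q → q=-64. Stack: []
LOAD_FAST i → push 0. Stack: [0]
LOAD_CONST → push 1. Stack: [0, 1]
BINARY_OP + → 0 + 1 = 1. Stack: [1]
STORE_FAST i → i=1. Stack: []
LOAD_FAST i → push 1. Stack: [1]
LOAD_CONST → push 2. Stack: [1, 2]
COMPARE_OP bool(<) → 1 vs 2 = True. Stack: [True]
POP_JUMP_IF_FALSE → pop True; no jump. Stack: []
LOAD_FAST_LOAD_FAST q,q → push -64,-64. Stack: [-64, -64]
BINARY_OP + → -64 + -64 = -128. Stack: [-128]
STORE_FAST q → q=-128. Stack: []
LOAD_FAST i → push 1. Stack: [1]
LOAD_CONST → push 1. Stack: [1, 1]
BINARY_OP + → 1 + 1 = 2. Stack: [2]
STORE_FAST i → i=2. Stack: []
LOAD_FAST i → push 2. Stack: [2]
LOAD_CONST → push 2. Stack: [2, 2]
COMPARE_OP bool(<) → 2 vs 2 = False. Stack: [False]
POP_JUMP_IF_FALSE → pop False; jump. Stack: []
LOAD_FAST q → push -128. Stack: [-128]
RETURN_VALUE → return -128.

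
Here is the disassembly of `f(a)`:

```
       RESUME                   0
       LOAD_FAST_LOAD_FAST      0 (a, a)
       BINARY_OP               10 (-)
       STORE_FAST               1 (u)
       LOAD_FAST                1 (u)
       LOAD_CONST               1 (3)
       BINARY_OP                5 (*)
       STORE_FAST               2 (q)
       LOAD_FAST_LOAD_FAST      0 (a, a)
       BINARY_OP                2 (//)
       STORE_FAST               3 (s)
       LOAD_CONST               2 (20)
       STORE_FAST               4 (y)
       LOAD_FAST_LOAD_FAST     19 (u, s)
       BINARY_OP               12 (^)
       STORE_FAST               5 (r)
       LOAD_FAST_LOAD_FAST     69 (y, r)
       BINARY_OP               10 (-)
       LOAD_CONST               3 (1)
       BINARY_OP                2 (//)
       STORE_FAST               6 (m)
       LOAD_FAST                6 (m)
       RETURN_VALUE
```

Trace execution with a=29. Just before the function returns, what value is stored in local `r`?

1

LOAD_FAST_LOAD_FAST a,a → push 29,29. Stack: [29, 29]
BINARY_OP - → 29 - 29 = 0. Stack: [0]
STORE_FAST u → u=0. Stack: []
LOAD_FAST u → push 0. Stack: [0]
LOAD_CONST → push 3. Stack: [0, 3]
BINARY_OP * → 0 * 3 = 0. Stack: [0]
STORE_FAST q → q=0. Stack: []
LOAD_FAST_LOAD_FAST a,a → push 29,29. Stack: [29, 29]
BINARY_OP // → 29 // 29 = 1. Stack: [1]
STORE_FAST s → s=1. Stack: []
LOAD_CONST → push 20. Stack: [20]
STORE_FAST y → y=20. Stack: []
LOAD_FAST_LOAD_FAST u,s → push 0,1. Stack: [0, 1]
BINARY_OP ^ → 0 ^ 1 = 1. Stack: [1]
STORE_FAST r → r=1. Stack: []
LOAD_FAST_LOAD_FAST y,r → push 20,1. Stack: [20, 1]
BINARY_OP - → 20 - 1 = 19. Stack: [19]
LOAD_CONST → push 1. Stack: [19, 1]
BINARY_OP // → 19 // 1 = 19. Stack: [19]
STORE_FAST m → m=19. Stack: []
LOAD_FAST m → push 19. Stack: [19]
RETURN_VALUE → return 19.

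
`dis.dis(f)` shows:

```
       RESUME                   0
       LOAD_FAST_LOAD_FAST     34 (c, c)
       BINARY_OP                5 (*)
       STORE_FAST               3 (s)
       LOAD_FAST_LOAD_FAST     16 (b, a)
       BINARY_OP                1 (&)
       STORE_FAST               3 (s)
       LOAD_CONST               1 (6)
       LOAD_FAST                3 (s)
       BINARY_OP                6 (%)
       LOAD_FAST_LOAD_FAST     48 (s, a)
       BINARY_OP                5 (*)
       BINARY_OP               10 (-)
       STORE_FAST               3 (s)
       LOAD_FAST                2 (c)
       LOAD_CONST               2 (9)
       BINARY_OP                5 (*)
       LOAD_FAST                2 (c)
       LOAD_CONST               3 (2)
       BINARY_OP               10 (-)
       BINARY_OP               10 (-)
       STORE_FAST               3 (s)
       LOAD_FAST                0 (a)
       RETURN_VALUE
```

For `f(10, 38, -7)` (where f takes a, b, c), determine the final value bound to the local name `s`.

LOAD_FAST_LOAD_FAST c,c → push -7,-7. Stack: [-7, -7]
BINARY_OP * → -7 * -7 = 49. Stack: [49]
STORE_FAST s → s=49. Stack: []
LOAD_FAST_LOAD_FAST b,a → push 38,10. Stack: [38, 10]
BINARY_OP & → 38 & 10 = 2. Stack: [2]
STORE_FAST s → s=2. Stack: []
LOAD_CONST → push 6. Stack: [6]
LOAD_FAST s → push 2. Stack: [6, 2]
BINARY_OP % → 6 % 2 = 0. Stack: [0]
LOAD_FAST_LOAD_FAST s,a → push 2,10. Stack: [0, 2, 10]
BINARY_OP * → 2 * 10 = 20. Stack: [0, 20]
BINARY_OP - → 0 - 20 = -20. Stack: [-20]
STORE_FAST s → s=-20. Stack: []
LOAD_FAST c → push -7. Stack: [-7]
LOAD_CONST → push 9. Stack: [-7, 9]
BINARY_OP * → -7 * 9 = -63. Stack: [-63]
LOAD_FAST c → push -7. Stack: [-63, -7]
LOAD_CONST → push 2. Stack: [-63, -7, 2]
BINARY_OP - → -7 - 2 = -9. Stack: [-63, -9]
BINARY_OP - → -63 - -9 = -54. Stack: [-54]
STORE_FAST s → s=-54. Stack: []
LOAD_FAST a → push 10. Stack: [10]
RETURN_VALUE → return 10.

-54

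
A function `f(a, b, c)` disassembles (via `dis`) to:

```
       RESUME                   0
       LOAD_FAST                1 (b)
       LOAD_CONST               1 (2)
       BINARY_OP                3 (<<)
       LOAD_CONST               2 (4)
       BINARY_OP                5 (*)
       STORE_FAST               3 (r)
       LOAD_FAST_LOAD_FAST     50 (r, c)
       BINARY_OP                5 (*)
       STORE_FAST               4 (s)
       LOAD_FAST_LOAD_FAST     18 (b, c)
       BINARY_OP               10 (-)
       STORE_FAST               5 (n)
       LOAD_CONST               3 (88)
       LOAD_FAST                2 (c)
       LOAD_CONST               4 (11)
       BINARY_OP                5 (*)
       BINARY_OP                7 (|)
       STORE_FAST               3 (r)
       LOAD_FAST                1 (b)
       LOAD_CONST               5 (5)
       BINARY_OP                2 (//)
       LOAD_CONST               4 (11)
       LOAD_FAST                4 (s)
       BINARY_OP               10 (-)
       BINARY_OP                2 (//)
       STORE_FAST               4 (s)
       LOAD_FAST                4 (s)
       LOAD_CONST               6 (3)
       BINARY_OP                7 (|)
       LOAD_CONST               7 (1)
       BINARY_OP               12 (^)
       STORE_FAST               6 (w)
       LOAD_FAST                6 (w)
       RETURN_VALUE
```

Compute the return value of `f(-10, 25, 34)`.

-2

LOAD_FAST b → push 25. Stack: [25]
LOAD_CONST → push 2. Stack: [25, 2]
BINARY_OP << → 25 << 2 = 100. Stack: [100]
LOAD_CONST → push 4. Stack: [100, 4]
BINARY_OP * → 100 * 4 = 400. Stack: [400]
STORE_FAST r → r=400. Stack: []
LOAD_FAST_LOAD_FAST r,c → push 400,34. Stack: [400, 34]
BINARY_OP * → 400 * 34 = 13600. Stack: [13600]
STORE_FAST s → s=13600. Stack: []
LOAD_FAST_LOAD_FAST b,c → push 25,34. Stack: [25, 34]
BINARY_OP - → 25 - 34 = -9. Stack: [-9]
STORE_FAST n → n=-9. Stack: []
LOAD_CONST → push 88. Stack: [88]
LOAD_FAST c → push 34. Stack: [88, 34]
LOAD_CONST → push 11. Stack: [88, 34, 11]
BINARY_OP * → 34 * 11 = 374. Stack: [88, 374]
BINARY_OP | → 88 | 374 = 382. Stack: [382]
STORE_FAST r → r=382. Stack: []
LOAD_FAST b → push 25. Stack: [25]
LOAD_CONST → push 5. Stack: [25, 5]
BINARY_OP // → 25 // 5 = 5. Stack: [5]
LOAD_CONST → push 11. Stack: [5, 11]
LOAD_FAST s → push 13600. Stack: [5, 11, 13600]
BINARY_OP - → 11 - 13600 = -13589. Stack: [5, -13589]
BINARY_OP // → 5 // -13589 = -1. Stack: [-1]
STORE_FAST s → s=-1. Stack: []
LOAD_FAST s → push -1. Stack: [-1]
LOAD_CONST → push 3. Stack: [-1, 3]
BINARY_OP | → -1 | 3 = -1. Stack: [-1]
LOAD_CONST → push 1. Stack: [-1, 1]
BINARY_OP ^ → -1 ^ 1 = -2. Stack: [-2]
STORE_FAST w → w=-2. Stack: []
LOAD_FAST w → push -2. Stack: [-2]
RETURN_VALUE → return -2.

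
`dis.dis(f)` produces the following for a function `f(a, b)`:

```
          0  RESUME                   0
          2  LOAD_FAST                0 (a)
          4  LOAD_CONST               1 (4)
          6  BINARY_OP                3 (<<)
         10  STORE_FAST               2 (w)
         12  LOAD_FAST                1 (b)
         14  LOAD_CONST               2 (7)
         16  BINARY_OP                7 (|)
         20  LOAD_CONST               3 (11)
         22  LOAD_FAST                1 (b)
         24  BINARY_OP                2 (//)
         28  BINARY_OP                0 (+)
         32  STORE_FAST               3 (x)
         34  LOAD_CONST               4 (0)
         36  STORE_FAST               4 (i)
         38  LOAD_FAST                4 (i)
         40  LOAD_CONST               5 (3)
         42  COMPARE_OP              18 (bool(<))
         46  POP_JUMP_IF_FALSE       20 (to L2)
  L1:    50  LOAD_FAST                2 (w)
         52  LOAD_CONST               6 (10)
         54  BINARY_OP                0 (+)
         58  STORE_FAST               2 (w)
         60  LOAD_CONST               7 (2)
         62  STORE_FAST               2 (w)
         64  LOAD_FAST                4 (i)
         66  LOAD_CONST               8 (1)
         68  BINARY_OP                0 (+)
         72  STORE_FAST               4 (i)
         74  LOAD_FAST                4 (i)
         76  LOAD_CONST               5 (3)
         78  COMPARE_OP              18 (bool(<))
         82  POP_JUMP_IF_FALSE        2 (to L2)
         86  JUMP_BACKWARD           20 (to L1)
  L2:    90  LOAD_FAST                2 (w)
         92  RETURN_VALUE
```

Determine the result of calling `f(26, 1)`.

LOAD_FAST a → push 26. Stack: [26]
LOAD_CONST → push 4. Stack: [26, 4]
BINARY_OP << → 26 << 4 = 416. Stack: [416]
STORE_FAST w → w=416. Stack: []
LOAD_FAST b → push 1. Stack: [1]
LOAD_CONST → push 7. Stack: [1, 7]
BINARY_OP | → 1 | 7 = 7. Stack: [7]
LOAD_CONST → push 11. Stack: [7, 11]
LOAD_FAST b → push 1. Stack: [7, 11, 1]
BINARY_OP // → 11 // 1 = 11. Stack: [7, 11]
BINARY_OP + → 7 + 11 = 18. Stack: [18]
STORE_FAST x → x=18. Stack: []
LOAD_CONST → push 0. Stack: [0]
STORE_FAST i → i=0. Stack: []
LOAD_FAST i → push 0. Stack: [0]
LOAD_CONST → push 3. Stack: [0, 3]
COMPARE_OP bool(<) → 0 vs 3 = True. Stack: [True]
POP_JUMP_IF_FALSE → pop True; no jump. Stack: []
LOAD_FAST w → push 416. Stack: [416]
LOAD_CONST → push 10. Stack: [416, 10]
BINARY_OP + → 416 + 10 = 426. Stack: [426]
STORE_FAST w → w=426. Stack: []
LOAD_CONST → push 2. Stack: [2]
STORE_FAST w → w=2. Stack: []
LOAD_FAST i → push 0. Stack: [0]
LOAD_CONST → push 1. Stack: [0, 1]
BINARY_OP + → 0 + 1 = 1. Stack: [1]
STORE_FAST i → i=1. Stack: []
LOAD_FAST i → push 1. Stack: [1]
LOAD_CONST → push 3. Stack: [1, 3]
COMPARE_OP bool(<) → 1 vs 3 = True. Stack: [True]
POP_JUMP_IF_FALSE → pop True; no jump. Stack: []
LOAD_FAST w → push 2. Stack: [2]
LOAD_CONST → push 10. Stack: [2, 10]
BINARY_OP + → 2 + 10 = 12. Stack: [12]
STORE_FAST w → w=12. Stack: []
LOAD_CONST → push 2. Stack: [2]
STORE_FAST w → w=2. Stack: []
LOAD_FAST i → push 1. Stack: [1]
LOAD_CONST → push 1. Stack: [1, 1]
BINARY_OP + → 1 + 1 = 2. Stack: [2]
STORE_FAST i → i=2. Stack: []
LOAD_FAST i → push 2. Stack: [2]
LOAD_CONST → push 3. Stack: [2, 3]
COMPARE_OP bool(<) → 2 vs 3 = True. Stack: [True]
POP_JUMP_IF_FALSE → pop True; no jump. Stack: []
LOAD_FAST w → push 2. Stack: [2]
LOAD_CONST → push 10. Stack: [2, 10]
BINARY_OP + → 2 + 10 = 12. Stack: [12]
STORE_FAST w → w=12. Stack: []
LOAD_CONST → push 2. Stack: [2]
STORE_FAST w → w=2. Stack: []
LOAD_FAST i → push 2. Stack: [2]
LOAD_CONST → push 1. Stack: [2, 1]
BINARY_OP + → 2 + 1 = 3. Stack: [3]
STORE_FAST i → i=3. Stack: []
LOAD_FAST i → push 3. Stack: [3]
LOAD_CONST → push 3. Stack: [3, 3]
COMPARE_OP bool(<) → 3 vs 3 = False. Stack: [False]
POP_JUMP_IF_FALSE → pop False; jump. Stack: []
LOAD_FAST w → push 2. Stack: [2]
RETURN_VALUE → return 2.

2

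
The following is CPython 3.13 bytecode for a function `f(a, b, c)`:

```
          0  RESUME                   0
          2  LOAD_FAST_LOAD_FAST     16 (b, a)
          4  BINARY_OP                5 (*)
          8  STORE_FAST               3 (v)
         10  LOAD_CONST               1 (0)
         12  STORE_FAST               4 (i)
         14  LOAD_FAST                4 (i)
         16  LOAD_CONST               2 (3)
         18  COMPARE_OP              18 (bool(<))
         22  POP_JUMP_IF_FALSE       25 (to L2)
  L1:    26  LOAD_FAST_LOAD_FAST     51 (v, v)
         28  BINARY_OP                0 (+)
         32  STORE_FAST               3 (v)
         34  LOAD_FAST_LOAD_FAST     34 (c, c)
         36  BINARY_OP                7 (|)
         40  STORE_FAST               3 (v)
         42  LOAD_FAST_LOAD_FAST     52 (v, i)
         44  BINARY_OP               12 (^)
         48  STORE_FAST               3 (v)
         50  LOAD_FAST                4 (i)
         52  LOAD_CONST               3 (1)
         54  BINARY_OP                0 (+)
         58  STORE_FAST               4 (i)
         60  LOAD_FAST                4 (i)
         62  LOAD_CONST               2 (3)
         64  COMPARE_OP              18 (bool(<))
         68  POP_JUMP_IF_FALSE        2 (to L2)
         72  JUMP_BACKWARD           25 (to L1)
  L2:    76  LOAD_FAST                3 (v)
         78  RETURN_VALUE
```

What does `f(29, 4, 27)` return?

25

LOAD_FAST_LOAD_FAST b,a → push 4,29. Stack: [4, 29]
BINARY_OP * → 4 * 29 = 116. Stack: [116]
STORE_FAST v → v=116. Stack: []
LOAD_CONST → push 0. Stack: [0]
STORE_FAST i → i=0. Stack: []
LOAD_FAST i → push 0. Stack: [0]
LOAD_CONST → push 3. Stack: [0, 3]
COMPARE_OP bool(<) → 0 vs 3 = True. Stack: [True]
POP_JUMP_IF_FALSE → pop True; no jump. Stack: []
LOAD_FAST_LOAD_FAST v,v → push 116,116. Stack: [116, 116]
BINARY_OP + → 116 + 116 = 232. Stack: [232]
STORE_FAST v → v=232. Stack: []
LOAD_FAST_LOAD_FAST c,c → push 27,27. Stack: [27, 27]
BINARY_OP | → 27 | 27 = 27. Stack: [27]
STORE_FAST v → v=27. Stack: []
LOAD_FAST_LOAD_FAST v,i → push 27,0. Stack: [27, 0]
BINARY_OP ^ → 27 ^ 0 = 27. Stack: [27]
STORE_FAST v → v=27. Stack: []
LOAD_FAST i → push 0. Stack: [0]
LOAD_CONST → push 1. Stack: [0, 1]
BINARY_OP + → 0 + 1 = 1. Stack: [1]
STORE_FAST i → i=1. Stack: []
LOAD_FAST i → push 1. Stack: [1]
LOAD_CONST → push 3. Stack: [1, 3]
COMPARE_OP bool(<) → 1 vs 3 = True. Stack: [True]
POP_JUMP_IF_FALSE → pop True; no jump. Stack: []
LOAD_FAST_LOAD_FAST v,v → push 27,27. Stack: [27, 27]
BINARY_OP + → 27 + 27 = 54. Stack: [54]
STORE_FAST v → v=54. Stack: []
LOAD_FAST_LOAD_FAST c,c → push 27,27. Stack: [27, 27]
BINARY_OP | → 27 | 27 = 27. Stack: [27]
STORE_FAST v → v=27. Stack: []
LOAD_FAST_LOAD_FAST v,i → push 27,1. Stack: [27, 1]
BINARY_OP ^ → 27 ^ 1 = 26. Stack: [26]
STORE_FAST v → v=26. Stack: []
LOAD_FAST i → push 1. Stack: [1]
LOAD_CONST → push 1. Stack: [1, 1]
BINARY_OP + → 1 + 1 = 2. Stack: [2]
STORE_FAST i → i=2. Stack: []
LOAD_FAST i → push 2. Stack: [2]
LOAD_CONST → push 3. Stack: [2, 3]
COMPARE_OP bool(<) → 2 vs 3 = True. Stack: [True]
POP_JUMP_IF_FALSE → pop True; no jump. Stack: []
LOAD_FAST_LOAD_FAST v,v → push 26,26. Stack: [26, 26]
BINARY_OP + → 26 + 26 = 52. Stack: [52]
STORE_FAST v → v=52. Stack: []
LOAD_FAST_LOAD_FAST c,c → push 27,27. Stack: [27, 27]
BINARY_OP | → 27 | 27 = 27. Stack: [27]
STORE_FAST v → v=27. Stack: []
LOAD_FAST_LOAD_FAST v,i → push 27,2. Stack: [27, 2]
BINARY_OP ^ → 27 ^ 2 = 25. Stack: [25]
STORE_FAST v → v=25. Stack: []
LOAD_FAST i → push 2. Stack: [2]
LOAD_CONST → push 1. Stack: [2, 1]
BINARY_OP + → 2 + 1 = 3. Stack: [3]
STORE_FAST i → i=3. Stack: []
LOAD_FAST i → push 3. Stack: [3]
LOAD_CONST → push 3. Stack: [3, 3]
COMPARE_OP bool(<) → 3 vs 3 = False. Stack: [False]
POP_JUMP_IF_FALSE → pop False; jump. Stack: []
LOAD_FAST v → push 25. Stack: [25]
RETURN_VALUE → return 25.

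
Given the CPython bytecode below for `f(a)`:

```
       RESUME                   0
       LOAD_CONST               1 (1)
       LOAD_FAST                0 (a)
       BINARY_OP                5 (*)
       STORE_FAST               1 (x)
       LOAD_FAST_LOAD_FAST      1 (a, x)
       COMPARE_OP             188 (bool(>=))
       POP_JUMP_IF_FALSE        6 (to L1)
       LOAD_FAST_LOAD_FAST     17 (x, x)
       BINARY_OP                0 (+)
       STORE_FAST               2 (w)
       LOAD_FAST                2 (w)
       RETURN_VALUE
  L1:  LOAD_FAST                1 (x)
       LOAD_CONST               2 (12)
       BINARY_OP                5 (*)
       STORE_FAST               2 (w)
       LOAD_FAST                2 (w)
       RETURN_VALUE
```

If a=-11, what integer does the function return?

LOAD_CONST → push 1. Stack: [1]
LOAD_FAST a → push -11. Stack: [1, -11]
BINARY_OP * → 1 * -11 = -11. Stack: [-11]
STORE_FAST x → x=-11. Stack: []
LOAD_FAST_LOAD_FAST a,x → push -11,-11. Stack: [-11, -11]
COMPARE_OP bool(>=) → -11 vs -11 = True. Stack: [True]
POP_JUMP_IF_FALSE → pop True; no jump. Stack: []
LOAD_FAST_LOAD_FAST x,x → push -11,-11. Stack: [-11, -11]
BINARY_OP + → -11 + -11 = -22. Stack: [-22]
STORE_FAST w → w=-22. Stack: []
LOAD_FAST w → push -22. Stack: [-22]
RETURN_VALUE → return -22.

-22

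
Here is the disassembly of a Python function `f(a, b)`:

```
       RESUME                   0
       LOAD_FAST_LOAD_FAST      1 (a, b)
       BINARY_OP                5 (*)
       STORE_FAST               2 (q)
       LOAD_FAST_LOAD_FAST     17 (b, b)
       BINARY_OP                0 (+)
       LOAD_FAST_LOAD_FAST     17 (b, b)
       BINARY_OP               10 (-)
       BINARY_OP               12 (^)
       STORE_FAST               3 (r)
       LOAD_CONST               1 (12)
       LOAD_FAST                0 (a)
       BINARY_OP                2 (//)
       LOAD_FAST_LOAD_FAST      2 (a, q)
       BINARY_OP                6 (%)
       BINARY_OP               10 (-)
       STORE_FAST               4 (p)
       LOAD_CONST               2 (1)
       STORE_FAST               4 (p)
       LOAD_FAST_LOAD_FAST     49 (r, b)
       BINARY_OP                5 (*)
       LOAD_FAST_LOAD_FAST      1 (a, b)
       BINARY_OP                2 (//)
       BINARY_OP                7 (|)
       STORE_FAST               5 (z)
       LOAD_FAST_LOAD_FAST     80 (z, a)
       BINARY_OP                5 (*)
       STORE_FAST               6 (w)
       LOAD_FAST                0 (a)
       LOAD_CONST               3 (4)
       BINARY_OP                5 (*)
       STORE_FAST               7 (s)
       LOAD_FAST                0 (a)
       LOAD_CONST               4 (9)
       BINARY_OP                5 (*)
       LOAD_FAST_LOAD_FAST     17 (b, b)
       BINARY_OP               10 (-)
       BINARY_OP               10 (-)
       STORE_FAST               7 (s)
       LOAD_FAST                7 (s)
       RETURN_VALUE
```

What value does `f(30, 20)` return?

270

LOAD_FAST_LOAD_FAST a,b → push 30,20. Stack: [30, 20]
BINARY_OP * → 30 * 20 = 600. Stack: [600]
STORE_FAST q → q=600. Stack: []
LOAD_FAST_LOAD_FAST b,b → push 20,20. Stack: [20, 20]
BINARY_OP + → 20 + 20 = 40. Stack: [40]
LOAD_FAST_LOAD_FAST b,b → push 20,20. Stack: [40, 20, 20]
BINARY_OP - → 20 - 20 = 0. Stack: [40, 0]
BINARY_OP ^ → 40 ^ 0 = 40. Stack: [40]
STORE_FAST r → r=40. Stack: []
LOAD_CONST → push 12. Stack: [12]
LOAD_FAST a → push 30. Stack: [12, 30]
BINARY_OP // → 12 // 30 = 0. Stack: [0]
LOAD_FAST_LOAD_FAST a,q → push 30,600. Stack: [0, 30, 600]
BINARY_OP % → 30 % 600 = 30. Stack: [0, 30]
BINARY_OP - → 0 - 30 = -30. Stack: [-30]
STORE_FAST p → p=-30. Stack: []
LOAD_CONST → push 1. Stack: [1]
STORE_FAST p → p=1. Stack: []
LOAD_FAST_LOAD_FAST r,b → push 40,20. Stack: [40, 20]
BINARY_OP * → 40 * 20 = 800. Stack: [800]
LOAD_FAST_LOAD_FAST a,b → push 30,20. Stack: [800, 30, 20]
BINARY_OP // → 30 // 20 = 1. Stack: [800, 1]
BINARY_OP | → 800 | 1 = 801. Stack: [801]
STORE_FAST z → z=801. Stack: []
LOAD_FAST_LOAD_FAST z,a → push 801,30. Stack: [801, 30]
BINARY_OP * → 801 * 30 = 24030. Stack: [24030]
STORE_FAST w → w=24030. Stack: []
LOAD_FAST a → push 30. Stack: [30]
LOAD_CONST → push 4. Stack: [30, 4]
BINARY_OP * → 30 * 4 = 120. Stack: [120]
STORE_FAST s → s=120. Stack: []
LOAD_FAST a → push 30. Stack: [30]
LOAD_CONST → push 9. Stack: [30, 9]
BINARY_OP * → 30 * 9 = 270. Stack: [270]
LOAD_FAST_LOAD_FAST b,b → push 20,20. Stack: [270, 20, 20]
BINARY_OP - → 20 - 20 = 0. Stack: [270, 0]
BINARY_OP - → 270 - 0 = 270. Stack: [270]
STORE_FAST s → s=270. Stack: []
LOAD_FAST s → push 270. Stack: [270]
RETURN_VALUE → return 270.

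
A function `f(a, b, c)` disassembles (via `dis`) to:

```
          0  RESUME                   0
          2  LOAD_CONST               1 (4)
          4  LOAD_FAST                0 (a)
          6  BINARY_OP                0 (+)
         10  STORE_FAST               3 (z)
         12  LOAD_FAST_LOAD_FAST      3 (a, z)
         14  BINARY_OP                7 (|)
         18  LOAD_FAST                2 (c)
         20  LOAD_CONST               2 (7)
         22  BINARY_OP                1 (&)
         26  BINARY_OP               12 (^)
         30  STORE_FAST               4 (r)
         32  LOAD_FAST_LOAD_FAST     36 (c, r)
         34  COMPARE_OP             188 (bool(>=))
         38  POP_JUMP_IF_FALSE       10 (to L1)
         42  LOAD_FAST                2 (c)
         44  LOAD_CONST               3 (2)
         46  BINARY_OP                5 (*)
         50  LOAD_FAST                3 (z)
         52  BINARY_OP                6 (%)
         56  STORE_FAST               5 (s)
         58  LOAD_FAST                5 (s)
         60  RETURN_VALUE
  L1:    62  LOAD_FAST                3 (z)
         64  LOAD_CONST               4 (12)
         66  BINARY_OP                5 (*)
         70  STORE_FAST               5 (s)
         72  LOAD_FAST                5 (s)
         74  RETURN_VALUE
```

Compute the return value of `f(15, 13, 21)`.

228

LOAD_CONST → push 4. Stack: [4]
LOAD_FAST a → push 15. Stack: [4, 15]
BINARY_OP + → 4 + 15 = 19. Stack: [19]
STORE_FAST z → z=19. Stack: []
LOAD_FAST_LOAD_FAST a,z → push 15,19. Stack: [15, 19]
BINARY_OP | → 15 | 19 = 31. Stack: [31]
LOAD_FAST c → push 21. Stack: [31, 21]
LOAD_CONST → push 7. Stack: [31, 21, 7]
BINARY_OP & → 21 & 7 = 5. Stack: [31, 5]
BINARY_OP ^ → 31 ^ 5 = 26. Stack: [26]
STORE_FAST r → r=26. Stack: []
LOAD_FAST_LOAD_FAST c,r → push 21,26. Stack: [21, 26]
COMPARE_OP bool(>=) → 21 vs 26 = False. Stack: [False]
POP_JUMP_IF_FALSE → pop False; jump. Stack: []
LOAD_FAST z → push 19. Stack: [19]
LOAD_CONST → push 12. Stack: [19, 12]
BINARY_OP * → 19 * 12 = 228. Stack: [228]
STORE_FAST s → s=228. Stack: []
LOAD_FAST s → push 228. Stack: [228]
RETURN_VALUE → return 228.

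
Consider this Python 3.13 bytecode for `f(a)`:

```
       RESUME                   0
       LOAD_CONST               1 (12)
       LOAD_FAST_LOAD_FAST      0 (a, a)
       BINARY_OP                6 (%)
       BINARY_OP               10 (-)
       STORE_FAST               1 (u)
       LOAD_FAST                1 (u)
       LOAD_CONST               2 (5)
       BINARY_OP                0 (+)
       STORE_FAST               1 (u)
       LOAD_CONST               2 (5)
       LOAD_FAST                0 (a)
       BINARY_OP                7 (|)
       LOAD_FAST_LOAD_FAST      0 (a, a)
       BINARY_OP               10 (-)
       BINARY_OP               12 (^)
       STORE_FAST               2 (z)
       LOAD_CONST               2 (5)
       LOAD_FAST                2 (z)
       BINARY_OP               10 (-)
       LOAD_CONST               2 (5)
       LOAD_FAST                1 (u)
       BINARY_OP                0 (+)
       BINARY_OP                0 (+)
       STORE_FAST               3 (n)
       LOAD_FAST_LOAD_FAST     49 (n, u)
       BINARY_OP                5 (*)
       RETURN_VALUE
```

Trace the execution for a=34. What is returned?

LOAD_CONST → push 12. Stack: [12]
LOAD_FAST_LOAD_FAST a,a → push 34,34. Stack: [12, 34, 34]
BINARY_OP % → 34 % 34 = 0. Stack: [12, 0]
BINARY_OP - → 12 - 0 = 12. Stack: [12]
STORE_FAST u → u=12. Stack: []
LOAD_FAST u → push 12. Stack: [12]
LOAD_CONST → push 5. Stack: [12, 5]
BINARY_OP + → 12 + 5 = 17. Stack: [17]
STORE_FAST u → u=17. Stack: []
LOAD_CONST → push 5. Stack: [5]
LOAD_FAST a → push 34. Stack: [5, 34]
BINARY_OP | → 5 | 34 = 39. Stack: [39]
LOAD_FAST_LOAD_FAST a,a → push 34,34. Stack: [39, 34, 34]
BINARY_OP - → 34 - 34 = 0. Stack: [39, 0]
BINARY_OP ^ → 39 ^ 0 = 39. Stack: [39]
STORE_FAST z → z=39. Stack: []
LOAD_CONST → push 5. Stack: [5]
LOAD_FAST z → push 39. Stack: [5, 39]
BINARY_OP - → 5 - 39 = -34. Stack: [-34]
LOAD_CONST → push 5. Stack: [-34, 5]
LOAD_FAST u → push 17. Stack: [-34, 5, 17]
BINARY_OP + → 5 + 17 = 22. Stack: [-34, 22]
BINARY_OP + → -34 + 22 = -12. Stack: [-12]
STORE_FAST n → n=-12. Stack: []
LOAD_FAST_LOAD_FAST n,u → push -12,17. Stack: [-12, 17]
BINARY_OP * → -12 * 17 = -204. Stack: [-204]
RETURN_VALUE → return -204.

-204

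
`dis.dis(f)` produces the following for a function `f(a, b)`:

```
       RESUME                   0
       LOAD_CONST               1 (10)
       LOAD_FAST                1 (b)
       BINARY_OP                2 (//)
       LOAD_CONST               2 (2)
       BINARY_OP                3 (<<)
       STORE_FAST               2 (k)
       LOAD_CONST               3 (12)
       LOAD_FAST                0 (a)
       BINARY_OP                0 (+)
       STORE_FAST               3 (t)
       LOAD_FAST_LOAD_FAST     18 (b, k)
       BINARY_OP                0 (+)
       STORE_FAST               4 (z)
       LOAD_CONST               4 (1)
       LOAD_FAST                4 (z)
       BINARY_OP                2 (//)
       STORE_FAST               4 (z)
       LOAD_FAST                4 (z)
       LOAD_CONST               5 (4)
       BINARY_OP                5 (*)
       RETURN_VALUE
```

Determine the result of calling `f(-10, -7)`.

-4

LOAD_CONST → push 10. Stack: [10]
LOAD_FAST b → push -7. Stack: [10, -7]
BINARY_OP // → 10 // -7 = -2. Stack: [-2]
LOAD_CONST → push 2. Stack: [-2, 2]
BINARY_OP << → -2 << 2 = -8. Stack: [-8]
STORE_FAST k → k=-8. Stack: []
LOAD_CONST → push 12. Stack: [12]
LOAD_FAST a → push -10. Stack: [12, -10]
BINARY_OP + → 12 + -10 = 2. Stack: [2]
STORE_FAST t → t=2. Stack: []
LOAD_FAST_LOAD_FAST b,k → push -7,-8. Stack: [-7, -8]
BINARY_OP + → -7 + -8 = -15. Stack: [-15]
STORE_FAST z → z=-15. Stack: []
LOAD_CONST → push 1. Stack: [1]
LOAD_FAST z → push -15. Stack: [1, -15]
BINARY_OP // → 1 // -15 = -1. Stack: [-1]
STORE_FAST z → z=-1. Stack: []
LOAD_FAST z → push -1. Stack: [-1]
LOAD_CONST → push 4. Stack: [-1, 4]
BINARY_OP * → -1 * 4 = -4. Stack: [-4]
RETURN_VALUE → return -4.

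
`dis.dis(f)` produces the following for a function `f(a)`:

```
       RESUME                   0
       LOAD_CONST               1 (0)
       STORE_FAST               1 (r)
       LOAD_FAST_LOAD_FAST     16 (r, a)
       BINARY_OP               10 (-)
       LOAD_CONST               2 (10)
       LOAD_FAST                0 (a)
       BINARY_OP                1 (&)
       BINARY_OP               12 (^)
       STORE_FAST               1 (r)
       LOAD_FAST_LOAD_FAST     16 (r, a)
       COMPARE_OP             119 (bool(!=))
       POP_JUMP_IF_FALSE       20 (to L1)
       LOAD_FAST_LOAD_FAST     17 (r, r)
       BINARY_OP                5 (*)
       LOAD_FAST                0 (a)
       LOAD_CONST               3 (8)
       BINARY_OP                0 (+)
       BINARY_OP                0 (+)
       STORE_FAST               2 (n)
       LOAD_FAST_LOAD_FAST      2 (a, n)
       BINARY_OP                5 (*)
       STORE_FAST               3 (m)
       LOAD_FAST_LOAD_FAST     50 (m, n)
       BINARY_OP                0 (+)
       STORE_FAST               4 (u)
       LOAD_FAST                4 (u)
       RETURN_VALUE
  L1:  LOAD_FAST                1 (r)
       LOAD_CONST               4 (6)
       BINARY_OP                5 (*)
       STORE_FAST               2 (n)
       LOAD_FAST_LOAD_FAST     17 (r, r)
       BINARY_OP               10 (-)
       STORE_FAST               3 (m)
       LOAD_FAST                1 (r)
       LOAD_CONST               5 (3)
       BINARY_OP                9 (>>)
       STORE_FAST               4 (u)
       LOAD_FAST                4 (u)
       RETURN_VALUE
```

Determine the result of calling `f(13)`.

644

LOAD_CONST → push 0. Stack: [0]
STORE_FAST r → r=0. Stack: []
LOAD_FAST_LOAD_FAST r,a → push 0,13. Stack: [0, 13]
BINARY_OP - → 0 - 13 = -13. Stack: [-13]
LOAD_CONST → push 10. Stack: [-13, 10]
LOAD_FAST a → push 13. Stack: [-13, 10, 13]
BINARY_OP & → 10 & 13 = 8. Stack: [-13, 8]
BINARY_OP ^ → -13 ^ 8 = -5. Stack: [-5]
STORE_FAST r → r=-5. Stack: []
LOAD_FAST_LOAD_FAST r,a → push -5,13. Stack: [-5, 13]
COMPARE_OP bool(!=) → -5 vs 13 = True. Stack: [True]
POP_JUMP_IF_FALSE → pop True; no jump. Stack: []
LOAD_FAST_LOAD_FAST r,r → push -5,-5. Stack: [-5, -5]
BINARY_OP * → -5 * -5 = 25. Stack: [25]
LOAD_FAST a → push 13. Stack: [25, 13]
LOAD_CONST → push 8. Stack: [25, 13, 8]
BINARY_OP + → 13 + 8 = 21. Stack: [25, 21]
BINARY_OP + → 25 + 21 = 46. Stack: [46]
STORE_FAST n → n=46. Stack: []
LOAD_FAST_LOAD_FAST a,n → push 13,46. Stack: [13, 46]
BINARY_OP * → 13 * 46 = 598. Stack: [598]
STORE_FAST m → m=598. Stack: []
LOAD_FAST_LOAD_FAST m,n → push 598,46. Stack: [598, 46]
BINARY_OP + → 598 + 46 = 644. Stack: [644]
STORE_FAST u → u=644. Stack: []
LOAD_FAST u → push 644. Stack: [644]
RETURN_VALUE → return 644.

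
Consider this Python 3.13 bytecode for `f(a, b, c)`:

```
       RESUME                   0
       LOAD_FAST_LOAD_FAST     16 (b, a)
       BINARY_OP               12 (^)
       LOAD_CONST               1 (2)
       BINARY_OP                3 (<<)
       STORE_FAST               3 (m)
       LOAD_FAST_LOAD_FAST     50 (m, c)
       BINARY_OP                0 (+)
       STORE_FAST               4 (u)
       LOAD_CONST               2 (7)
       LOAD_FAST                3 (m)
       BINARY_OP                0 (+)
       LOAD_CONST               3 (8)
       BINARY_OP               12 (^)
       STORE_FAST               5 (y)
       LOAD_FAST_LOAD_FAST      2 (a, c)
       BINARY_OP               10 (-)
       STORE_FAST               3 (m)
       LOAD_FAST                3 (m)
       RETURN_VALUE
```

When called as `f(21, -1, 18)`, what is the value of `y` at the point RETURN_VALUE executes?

LOAD_FAST_LOAD_FAST b,a → push -1,21. Stack: [-1, 21]
BINARY_OP ^ → -1 ^ 21 = -22. Stack: [-22]
LOAD_CONST → push 2. Stack: [-22, 2]
BINARY_OP << → -22 << 2 = -88. Stack: [-88]
STORE_FAST m → m=-88. Stack: []
LOAD_FAST_LOAD_FAST m,c → push -88,18. Stack: [-88, 18]
BINARY_OP + → -88 + 18 = -70. Stack: [-70]
STORE_FAST u → u=-70. Stack: []
LOAD_CONST → push 7. Stack: [7]
LOAD_FAST m → push -88. Stack: [7, -88]
BINARY_OP + → 7 + -88 = -81. Stack: [-81]
LOAD_CONST → push 8. Stack: [-81, 8]
BINARY_OP ^ → -81 ^ 8 = -89. Stack: [-89]
STORE_FAST y → y=-89. Stack: []
LOAD_FAST_LOAD_FAST a,c → push 21,18. Stack: [21, 18]
BINARY_OP - → 21 - 18 = 3. Stack: [3]
STORE_FAST m → m=3. Stack: []
LOAD_FAST m → push 3. Stack: [3]
RETURN_VALUE → return 3.

-89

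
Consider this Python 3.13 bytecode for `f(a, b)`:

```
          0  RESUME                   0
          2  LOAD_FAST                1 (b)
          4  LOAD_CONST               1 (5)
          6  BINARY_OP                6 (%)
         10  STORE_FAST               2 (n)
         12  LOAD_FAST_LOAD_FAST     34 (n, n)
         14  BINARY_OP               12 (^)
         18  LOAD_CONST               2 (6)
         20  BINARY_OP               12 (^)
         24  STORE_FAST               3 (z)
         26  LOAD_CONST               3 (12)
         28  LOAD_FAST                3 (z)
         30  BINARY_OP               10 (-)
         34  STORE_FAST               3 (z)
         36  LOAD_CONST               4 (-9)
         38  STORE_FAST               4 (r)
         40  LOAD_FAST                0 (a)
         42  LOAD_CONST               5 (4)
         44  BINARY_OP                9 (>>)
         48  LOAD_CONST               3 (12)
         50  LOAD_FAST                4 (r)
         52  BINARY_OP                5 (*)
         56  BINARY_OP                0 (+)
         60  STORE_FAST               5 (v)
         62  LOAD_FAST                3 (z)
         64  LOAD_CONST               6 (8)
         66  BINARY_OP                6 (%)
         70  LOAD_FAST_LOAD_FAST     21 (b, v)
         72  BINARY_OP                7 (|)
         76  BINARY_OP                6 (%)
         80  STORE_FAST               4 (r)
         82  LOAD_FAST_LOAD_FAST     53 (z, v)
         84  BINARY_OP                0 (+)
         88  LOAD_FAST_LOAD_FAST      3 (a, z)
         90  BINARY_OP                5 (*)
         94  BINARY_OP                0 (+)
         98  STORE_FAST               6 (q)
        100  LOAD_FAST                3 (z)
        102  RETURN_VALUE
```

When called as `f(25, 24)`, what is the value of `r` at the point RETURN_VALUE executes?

-93

LOAD_FAST b → push 24. Stack: [24]
LOAD_CONST → push 5. Stack: [24, 5]
BINARY_OP % → 24 % 5 = 4. Stack: [4]
STORE_FAST n → n=4. Stack: []
LOAD_FAST_LOAD_FAST n,n → push 4,4. Stack: [4, 4]
BINARY_OP ^ → 4 ^ 4 = 0. Stack: [0]
LOAD_CONST → push 6. Stack: [0, 6]
BINARY_OP ^ → 0 ^ 6 = 6. Stack: [6]
STORE_FAST z → z=6. Stack: []
LOAD_CONST → push 12. Stack: [12]
LOAD_FAST z → push 6. Stack: [12, 6]
BINARY_OP - → 12 - 6 = 6. Stack: [6]
STORE_FAST z → z=6. Stack: []
LOAD_CONST → push -9. Stack: [-9]
STORE_FAST r → r=-9. Stack: []
LOAD_FAST a → push 25. Stack: [25]
LOAD_CONST → push 4. Stack: [25, 4]
BINARY_OP >> → 25 >> 4 = 1. Stack: [1]
LOAD_CONST → push 12. Stack: [1, 12]
LOAD_FAST r → push -9. Stack: [1, 12, -9]
BINARY_OP * → 12 * -9 = -108. Stack: [1, -108]
BINARY_OP + → 1 + -108 = -107. Stack: [-107]
STORE_FAST v → v=-107. Stack: []
LOAD_FAST z → push 6. Stack: [6]
LOAD_CONST → push 8. Stack: [6, 8]
BINARY_OP % → 6 % 8 = 6. Stack: [6]
LOAD_FAST_LOAD_FAST b,v → push 24,-107. Stack: [6, 24, -107]
BINARY_OP | → 24 | -107 = -99. Stack: [6, -99]
BINARY_OP % → 6 % -99 = -93. Stack: [-93]
STORE_FAST r → r=-93. Stack: []
LOAD_FAST_LOAD_FAST z,v → push 6,-107. Stack: [6, -107]
BINARY_OP + → 6 + -107 = -101. Stack: [-101]
LOAD_FAST_LOAD_FAST a,z → push 25,6. Stack: [-101, 25, 6]
BINARY_OP * → 25 * 6 = 150. Stack: [-101, 150]
BINARY_OP + → -101 + 150 = 49. Stack: [49]
STORE_FAST q → q=49. Stack: []
LOAD_FAST z → push 6. Stack: [6]
RETURN_VALUE → return 6.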